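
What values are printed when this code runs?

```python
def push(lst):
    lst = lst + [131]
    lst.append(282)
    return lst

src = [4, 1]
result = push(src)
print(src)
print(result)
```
[4, 1]
[4, 1, 131, 282]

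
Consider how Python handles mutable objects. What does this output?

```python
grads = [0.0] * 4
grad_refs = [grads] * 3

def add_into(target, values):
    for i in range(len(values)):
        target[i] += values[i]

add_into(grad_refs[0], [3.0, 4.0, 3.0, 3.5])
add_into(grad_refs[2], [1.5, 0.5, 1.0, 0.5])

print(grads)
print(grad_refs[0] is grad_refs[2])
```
[4.5, 4.5, 4.0, 4.0]
True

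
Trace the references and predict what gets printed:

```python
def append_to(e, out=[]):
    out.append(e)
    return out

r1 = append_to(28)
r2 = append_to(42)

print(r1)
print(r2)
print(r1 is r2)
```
[28, 42]
[28, 42]
True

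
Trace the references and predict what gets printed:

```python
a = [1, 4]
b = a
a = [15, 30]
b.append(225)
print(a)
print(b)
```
[15, 30]
[1, 4, 225]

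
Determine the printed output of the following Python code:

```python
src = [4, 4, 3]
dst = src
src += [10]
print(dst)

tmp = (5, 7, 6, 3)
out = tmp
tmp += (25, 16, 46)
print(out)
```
[4, 4, 3, 10]
(5, 7, 6, 3)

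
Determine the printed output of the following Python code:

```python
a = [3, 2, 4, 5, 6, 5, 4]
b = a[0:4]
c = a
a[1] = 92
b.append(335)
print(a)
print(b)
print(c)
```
[3, 92, 4, 5, 6, 5, 4]
[3, 2, 4, 5, 335]
[3, 92, 4, 5, 6, 5, 4]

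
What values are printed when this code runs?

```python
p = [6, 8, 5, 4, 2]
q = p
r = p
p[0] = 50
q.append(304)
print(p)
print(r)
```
[50, 8, 5, 4, 2, 304]
[50, 8, 5, 4, 2, 304]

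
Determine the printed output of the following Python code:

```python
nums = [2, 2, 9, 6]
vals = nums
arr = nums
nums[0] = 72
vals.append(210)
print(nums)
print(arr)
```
[72, 2, 9, 6, 210]
[72, 2, 9, 6, 210]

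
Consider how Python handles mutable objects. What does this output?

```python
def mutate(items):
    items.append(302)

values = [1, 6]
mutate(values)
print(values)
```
[1, 6, 302]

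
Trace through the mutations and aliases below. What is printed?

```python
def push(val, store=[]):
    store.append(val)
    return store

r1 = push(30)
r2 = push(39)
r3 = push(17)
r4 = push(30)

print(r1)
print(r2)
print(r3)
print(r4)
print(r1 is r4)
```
[30, 39, 17, 30]
[30, 39, 17, 30]
[30, 39, 17, 30]
[30, 39, 17, 30]
True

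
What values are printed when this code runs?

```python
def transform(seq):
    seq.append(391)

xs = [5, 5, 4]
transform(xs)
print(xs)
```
[5, 5, 4, 391]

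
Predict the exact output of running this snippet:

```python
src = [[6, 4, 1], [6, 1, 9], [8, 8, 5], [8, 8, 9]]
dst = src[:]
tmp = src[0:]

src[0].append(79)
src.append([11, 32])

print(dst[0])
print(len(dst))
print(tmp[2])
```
[6, 4, 1, 79]
4
[8, 8, 5]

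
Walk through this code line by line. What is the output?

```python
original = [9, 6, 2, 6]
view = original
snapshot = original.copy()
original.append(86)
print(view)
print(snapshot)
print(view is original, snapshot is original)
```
[9, 6, 2, 6, 86]
[9, 6, 2, 6]
True False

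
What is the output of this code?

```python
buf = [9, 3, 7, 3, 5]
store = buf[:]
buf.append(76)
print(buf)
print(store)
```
[9, 3, 7, 3, 5, 76]
[9, 3, 7, 3, 5]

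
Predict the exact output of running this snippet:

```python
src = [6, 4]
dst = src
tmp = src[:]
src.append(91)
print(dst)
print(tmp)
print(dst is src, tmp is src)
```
[6, 4, 91]
[6, 4]
True False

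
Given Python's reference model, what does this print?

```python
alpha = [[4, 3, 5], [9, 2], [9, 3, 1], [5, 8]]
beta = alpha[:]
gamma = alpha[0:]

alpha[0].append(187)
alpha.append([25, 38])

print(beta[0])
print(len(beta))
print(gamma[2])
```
[4, 3, 5, 187]
4
[9, 3, 1]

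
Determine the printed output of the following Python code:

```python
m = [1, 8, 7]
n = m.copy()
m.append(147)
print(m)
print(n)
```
[1, 8, 7, 147]
[1, 8, 7]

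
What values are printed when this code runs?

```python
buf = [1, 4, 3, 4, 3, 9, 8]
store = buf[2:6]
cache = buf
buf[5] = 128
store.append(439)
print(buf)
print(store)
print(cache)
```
[1, 4, 3, 4, 3, 128, 8]
[3, 4, 3, 9, 439]
[1, 4, 3, 4, 3, 128, 8]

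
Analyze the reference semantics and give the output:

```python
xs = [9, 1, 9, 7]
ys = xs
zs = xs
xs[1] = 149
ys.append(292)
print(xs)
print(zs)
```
[9, 149, 9, 7, 292]
[9, 149, 9, 7, 292]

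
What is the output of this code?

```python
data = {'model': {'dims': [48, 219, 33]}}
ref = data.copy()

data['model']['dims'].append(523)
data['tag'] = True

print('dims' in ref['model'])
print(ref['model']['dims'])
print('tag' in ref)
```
True
[48, 219, 33, 523]
False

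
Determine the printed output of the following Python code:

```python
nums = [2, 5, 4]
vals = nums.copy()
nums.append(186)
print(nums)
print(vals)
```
[2, 5, 4, 186]
[2, 5, 4]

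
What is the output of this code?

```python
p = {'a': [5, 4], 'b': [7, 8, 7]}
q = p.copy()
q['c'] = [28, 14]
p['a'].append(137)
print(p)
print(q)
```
{'a': [5, 4, 137], 'b': [7, 8, 7]}
{'a': [5, 4, 137], 'b': [7, 8, 7], 'c': [28, 14]}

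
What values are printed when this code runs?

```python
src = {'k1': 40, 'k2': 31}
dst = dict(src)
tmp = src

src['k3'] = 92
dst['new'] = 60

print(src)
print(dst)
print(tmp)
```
{'k1': 40, 'k2': 31, 'k3': 92}
{'k1': 40, 'k2': 31, 'new': 60}
{'k1': 40, 'k2': 31, 'k3': 92}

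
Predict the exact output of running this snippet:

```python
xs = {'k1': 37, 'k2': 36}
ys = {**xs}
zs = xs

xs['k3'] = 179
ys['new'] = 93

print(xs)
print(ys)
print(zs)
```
{'k1': 37, 'k2': 36, 'k3': 179}
{'k1': 37, 'k2': 36, 'new': 93}
{'k1': 37, 'k2': 36, 'k3': 179}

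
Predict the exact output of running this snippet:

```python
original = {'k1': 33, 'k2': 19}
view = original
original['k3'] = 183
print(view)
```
{'k1': 33, 'k2': 19, 'k3': 183}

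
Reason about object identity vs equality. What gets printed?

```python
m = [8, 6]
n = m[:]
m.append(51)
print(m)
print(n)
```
[8, 6, 51]
[8, 6]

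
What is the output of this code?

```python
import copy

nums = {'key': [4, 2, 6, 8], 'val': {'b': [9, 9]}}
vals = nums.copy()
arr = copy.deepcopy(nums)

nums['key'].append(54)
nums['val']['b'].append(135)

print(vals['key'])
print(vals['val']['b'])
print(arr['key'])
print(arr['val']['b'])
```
[4, 2, 6, 8, 54]
[9, 9, 135]
[4, 2, 6, 8]
[9, 9]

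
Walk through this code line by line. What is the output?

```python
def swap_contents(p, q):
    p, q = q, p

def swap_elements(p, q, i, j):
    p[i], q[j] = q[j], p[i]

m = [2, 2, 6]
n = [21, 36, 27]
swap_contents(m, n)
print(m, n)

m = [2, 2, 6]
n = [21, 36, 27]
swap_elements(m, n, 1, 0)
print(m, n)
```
[2, 2, 6] [21, 36, 27]
[2, 21, 6] [2, 36, 27]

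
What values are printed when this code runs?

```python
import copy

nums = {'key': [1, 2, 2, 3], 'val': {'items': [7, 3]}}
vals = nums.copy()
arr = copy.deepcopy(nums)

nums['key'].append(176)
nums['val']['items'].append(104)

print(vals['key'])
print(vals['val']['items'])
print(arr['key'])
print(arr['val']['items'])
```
[1, 2, 2, 3, 176]
[7, 3, 104]
[1, 2, 2, 3]
[7, 3]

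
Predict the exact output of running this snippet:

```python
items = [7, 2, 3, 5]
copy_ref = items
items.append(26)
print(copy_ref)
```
[7, 2, 3, 5, 26]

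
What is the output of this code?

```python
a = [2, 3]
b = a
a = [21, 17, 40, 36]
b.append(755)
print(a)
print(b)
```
[21, 17, 40, 36]
[2, 3, 755]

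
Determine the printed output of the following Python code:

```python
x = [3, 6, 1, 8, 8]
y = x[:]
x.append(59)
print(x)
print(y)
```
[3, 6, 1, 8, 8, 59]
[3, 6, 1, 8, 8]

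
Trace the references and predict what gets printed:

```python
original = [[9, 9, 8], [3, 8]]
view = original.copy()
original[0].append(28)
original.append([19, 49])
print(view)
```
[[9, 9, 8, 28], [3, 8]]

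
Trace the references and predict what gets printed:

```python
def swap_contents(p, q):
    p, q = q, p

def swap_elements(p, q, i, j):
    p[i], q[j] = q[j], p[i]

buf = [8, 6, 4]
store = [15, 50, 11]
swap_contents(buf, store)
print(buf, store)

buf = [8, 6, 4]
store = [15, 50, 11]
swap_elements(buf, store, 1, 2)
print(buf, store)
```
[8, 6, 4] [15, 50, 11]
[8, 11, 4] [15, 50, 6]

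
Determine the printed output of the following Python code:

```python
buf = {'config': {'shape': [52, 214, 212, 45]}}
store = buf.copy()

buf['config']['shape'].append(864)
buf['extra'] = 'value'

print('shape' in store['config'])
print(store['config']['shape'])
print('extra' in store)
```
True
[52, 214, 212, 45, 864]
False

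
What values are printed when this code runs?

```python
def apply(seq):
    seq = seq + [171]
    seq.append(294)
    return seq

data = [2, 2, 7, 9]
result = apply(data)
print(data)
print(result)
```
[2, 2, 7, 9]
[2, 2, 7, 9, 171, 294]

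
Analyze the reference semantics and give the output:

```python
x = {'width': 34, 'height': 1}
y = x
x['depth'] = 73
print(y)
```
{'width': 34, 'height': 1, 'depth': 73}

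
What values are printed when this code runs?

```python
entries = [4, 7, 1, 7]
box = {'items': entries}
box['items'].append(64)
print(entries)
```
[4, 7, 1, 7, 64]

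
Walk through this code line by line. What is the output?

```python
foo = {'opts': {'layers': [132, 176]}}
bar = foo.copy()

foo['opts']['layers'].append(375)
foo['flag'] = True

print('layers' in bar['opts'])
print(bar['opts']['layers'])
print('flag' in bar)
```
True
[132, 176, 375]
False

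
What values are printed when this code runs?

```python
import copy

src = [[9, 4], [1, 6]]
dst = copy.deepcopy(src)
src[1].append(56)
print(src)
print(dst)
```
[[9, 4], [1, 6, 56]]
[[9, 4], [1, 6]]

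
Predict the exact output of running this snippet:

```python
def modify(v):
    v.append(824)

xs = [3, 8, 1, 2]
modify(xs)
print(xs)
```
[3, 8, 1, 2, 824]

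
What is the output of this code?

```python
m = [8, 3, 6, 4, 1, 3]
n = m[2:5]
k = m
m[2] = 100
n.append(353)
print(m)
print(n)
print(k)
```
[8, 3, 100, 4, 1, 3]
[6, 4, 1, 353]
[8, 3, 100, 4, 1, 3]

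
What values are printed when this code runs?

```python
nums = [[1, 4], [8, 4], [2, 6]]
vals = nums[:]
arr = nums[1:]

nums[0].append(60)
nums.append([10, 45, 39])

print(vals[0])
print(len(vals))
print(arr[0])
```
[1, 4, 60]
3
[8, 4]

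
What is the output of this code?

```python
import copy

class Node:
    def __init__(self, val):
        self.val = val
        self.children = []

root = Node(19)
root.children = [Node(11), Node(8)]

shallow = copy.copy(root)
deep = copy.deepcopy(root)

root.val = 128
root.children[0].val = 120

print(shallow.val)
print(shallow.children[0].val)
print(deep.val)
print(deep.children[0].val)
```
19
120
19
11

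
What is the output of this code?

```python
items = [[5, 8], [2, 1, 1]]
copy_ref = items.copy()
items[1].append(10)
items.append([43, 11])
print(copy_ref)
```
[[5, 8], [2, 1, 1, 10]]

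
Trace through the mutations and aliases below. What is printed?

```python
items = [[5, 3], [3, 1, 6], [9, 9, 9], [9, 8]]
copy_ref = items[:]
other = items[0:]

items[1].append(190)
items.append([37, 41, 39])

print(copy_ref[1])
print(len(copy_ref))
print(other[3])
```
[3, 1, 6, 190]
4
[9, 8]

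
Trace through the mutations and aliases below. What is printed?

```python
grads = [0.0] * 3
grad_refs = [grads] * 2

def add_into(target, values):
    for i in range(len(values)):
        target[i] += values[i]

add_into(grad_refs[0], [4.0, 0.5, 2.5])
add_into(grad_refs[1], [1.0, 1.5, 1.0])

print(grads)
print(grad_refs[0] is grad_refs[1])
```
[5.0, 2.0, 3.5]
True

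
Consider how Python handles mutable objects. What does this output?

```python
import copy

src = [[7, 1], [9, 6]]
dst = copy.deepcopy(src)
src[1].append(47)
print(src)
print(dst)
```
[[7, 1], [9, 6, 47]]
[[7, 1], [9, 6]]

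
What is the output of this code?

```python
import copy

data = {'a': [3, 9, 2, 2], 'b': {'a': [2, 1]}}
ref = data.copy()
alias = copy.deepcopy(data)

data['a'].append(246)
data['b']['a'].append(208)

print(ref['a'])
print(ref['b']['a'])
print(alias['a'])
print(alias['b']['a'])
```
[3, 9, 2, 2, 246]
[2, 1, 208]
[3, 9, 2, 2]
[2, 1]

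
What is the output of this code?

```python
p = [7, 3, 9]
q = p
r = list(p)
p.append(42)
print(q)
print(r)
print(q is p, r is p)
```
[7, 3, 9, 42]
[7, 3, 9]
True False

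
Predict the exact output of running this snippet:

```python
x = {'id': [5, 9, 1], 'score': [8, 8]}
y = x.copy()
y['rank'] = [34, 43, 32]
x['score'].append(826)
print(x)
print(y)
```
{'id': [5, 9, 1], 'score': [8, 8, 826]}
{'id': [5, 9, 1], 'score': [8, 8, 826], 'rank': [34, 43, 32]}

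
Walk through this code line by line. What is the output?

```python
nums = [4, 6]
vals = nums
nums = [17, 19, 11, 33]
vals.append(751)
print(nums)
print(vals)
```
[17, 19, 11, 33]
[4, 6, 751]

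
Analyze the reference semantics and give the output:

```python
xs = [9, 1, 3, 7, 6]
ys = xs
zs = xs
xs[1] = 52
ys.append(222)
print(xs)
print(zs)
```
[9, 52, 3, 7, 6, 222]
[9, 52, 3, 7, 6, 222]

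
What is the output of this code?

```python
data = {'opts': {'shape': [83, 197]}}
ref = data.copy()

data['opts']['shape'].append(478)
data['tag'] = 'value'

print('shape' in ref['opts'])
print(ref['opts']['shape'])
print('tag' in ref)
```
True
[83, 197, 478]
False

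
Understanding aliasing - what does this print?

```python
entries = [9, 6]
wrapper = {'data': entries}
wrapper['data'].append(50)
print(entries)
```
[9, 6, 50]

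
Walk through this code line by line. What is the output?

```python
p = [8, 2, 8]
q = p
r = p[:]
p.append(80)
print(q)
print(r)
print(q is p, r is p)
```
[8, 2, 8, 80]
[8, 2, 8]
True False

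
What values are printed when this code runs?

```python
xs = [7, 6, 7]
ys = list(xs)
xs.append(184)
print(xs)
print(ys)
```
[7, 6, 7, 184]
[7, 6, 7]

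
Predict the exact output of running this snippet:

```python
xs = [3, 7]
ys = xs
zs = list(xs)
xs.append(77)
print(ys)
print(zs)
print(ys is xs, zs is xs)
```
[3, 7, 77]
[3, 7]
True False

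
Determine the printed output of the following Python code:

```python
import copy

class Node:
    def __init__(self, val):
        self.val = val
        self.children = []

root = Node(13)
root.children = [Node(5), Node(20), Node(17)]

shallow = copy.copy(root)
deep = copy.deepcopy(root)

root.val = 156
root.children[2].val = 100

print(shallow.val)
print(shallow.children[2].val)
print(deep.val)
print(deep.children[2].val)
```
13
100
13
17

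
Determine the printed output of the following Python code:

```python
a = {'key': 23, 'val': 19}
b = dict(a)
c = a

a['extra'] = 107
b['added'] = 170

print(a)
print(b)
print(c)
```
{'key': 23, 'val': 19, 'extra': 107}
{'key': 23, 'val': 19, 'added': 170}
{'key': 23, 'val': 19, 'extra': 107}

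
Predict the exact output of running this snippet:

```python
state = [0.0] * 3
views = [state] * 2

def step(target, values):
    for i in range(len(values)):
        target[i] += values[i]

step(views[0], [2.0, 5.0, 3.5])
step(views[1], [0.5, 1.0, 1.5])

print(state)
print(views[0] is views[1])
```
[2.5, 6.0, 5.0]
True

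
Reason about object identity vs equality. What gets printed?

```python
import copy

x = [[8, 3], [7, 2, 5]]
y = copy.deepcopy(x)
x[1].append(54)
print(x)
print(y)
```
[[8, 3], [7, 2, 5, 54]]
[[8, 3], [7, 2, 5]]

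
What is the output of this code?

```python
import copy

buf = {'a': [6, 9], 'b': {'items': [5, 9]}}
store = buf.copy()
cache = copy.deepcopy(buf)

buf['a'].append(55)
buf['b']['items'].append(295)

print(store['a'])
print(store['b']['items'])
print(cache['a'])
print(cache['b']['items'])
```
[6, 9, 55]
[5, 9, 295]
[6, 9]
[5, 9]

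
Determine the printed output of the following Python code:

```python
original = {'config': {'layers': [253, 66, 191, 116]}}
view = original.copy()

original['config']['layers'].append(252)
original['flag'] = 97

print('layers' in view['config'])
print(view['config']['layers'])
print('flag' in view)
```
True
[253, 66, 191, 116, 252]
False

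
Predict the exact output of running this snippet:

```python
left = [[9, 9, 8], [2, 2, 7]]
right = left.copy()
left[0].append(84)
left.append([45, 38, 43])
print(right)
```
[[9, 9, 8, 84], [2, 2, 7]]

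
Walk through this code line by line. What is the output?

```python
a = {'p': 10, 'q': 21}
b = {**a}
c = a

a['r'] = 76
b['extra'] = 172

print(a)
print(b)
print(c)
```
{'p': 10, 'q': 21, 'r': 76}
{'p': 10, 'q': 21, 'extra': 172}
{'p': 10, 'q': 21, 'r': 76}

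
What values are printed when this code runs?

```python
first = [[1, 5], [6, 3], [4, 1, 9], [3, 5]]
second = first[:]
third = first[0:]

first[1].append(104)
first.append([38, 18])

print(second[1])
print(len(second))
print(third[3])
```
[6, 3, 104]
4
[3, 5]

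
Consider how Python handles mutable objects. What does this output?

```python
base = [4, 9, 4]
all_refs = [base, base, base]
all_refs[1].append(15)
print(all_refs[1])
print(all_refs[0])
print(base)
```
[4, 9, 4, 15]
[4, 9, 4, 15]
[4, 9, 4, 15]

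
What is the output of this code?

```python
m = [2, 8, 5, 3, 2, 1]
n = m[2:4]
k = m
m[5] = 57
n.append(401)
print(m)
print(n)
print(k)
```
[2, 8, 5, 3, 2, 57]
[5, 3, 401]
[2, 8, 5, 3, 2, 57]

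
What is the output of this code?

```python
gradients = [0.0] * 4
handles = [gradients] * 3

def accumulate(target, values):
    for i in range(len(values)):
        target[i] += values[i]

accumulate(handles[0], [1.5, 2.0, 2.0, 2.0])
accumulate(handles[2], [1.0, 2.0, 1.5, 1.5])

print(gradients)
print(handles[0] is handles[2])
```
[2.5, 4.0, 3.5, 3.5]
True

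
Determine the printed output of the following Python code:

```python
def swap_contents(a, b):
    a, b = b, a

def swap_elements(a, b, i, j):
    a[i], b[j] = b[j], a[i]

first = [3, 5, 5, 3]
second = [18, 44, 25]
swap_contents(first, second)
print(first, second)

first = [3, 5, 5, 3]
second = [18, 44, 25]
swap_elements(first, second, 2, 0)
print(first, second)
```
[3, 5, 5, 3] [18, 44, 25]
[3, 5, 18, 3] [5, 44, 25]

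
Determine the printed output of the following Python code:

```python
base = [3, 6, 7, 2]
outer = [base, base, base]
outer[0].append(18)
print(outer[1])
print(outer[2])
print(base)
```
[3, 6, 7, 2, 18]
[3, 6, 7, 2, 18]
[3, 6, 7, 2, 18]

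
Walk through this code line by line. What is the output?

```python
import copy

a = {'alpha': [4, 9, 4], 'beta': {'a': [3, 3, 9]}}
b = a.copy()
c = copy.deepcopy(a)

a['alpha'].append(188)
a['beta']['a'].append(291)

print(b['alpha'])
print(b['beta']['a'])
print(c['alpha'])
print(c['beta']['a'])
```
[4, 9, 4, 188]
[3, 3, 9, 291]
[4, 9, 4]
[3, 3, 9]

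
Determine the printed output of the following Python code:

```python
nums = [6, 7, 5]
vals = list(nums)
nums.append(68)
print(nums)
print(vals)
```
[6, 7, 5, 68]
[6, 7, 5]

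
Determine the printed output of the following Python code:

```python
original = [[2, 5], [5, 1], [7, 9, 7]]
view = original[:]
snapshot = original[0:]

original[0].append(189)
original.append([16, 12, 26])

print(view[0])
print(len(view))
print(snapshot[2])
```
[2, 5, 189]
3
[7, 9, 7]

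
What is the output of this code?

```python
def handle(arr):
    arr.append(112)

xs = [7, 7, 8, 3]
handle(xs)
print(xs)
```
[7, 7, 8, 3, 112]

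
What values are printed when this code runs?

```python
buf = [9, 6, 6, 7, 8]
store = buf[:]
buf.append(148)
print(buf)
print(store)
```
[9, 6, 6, 7, 8, 148]
[9, 6, 6, 7, 8]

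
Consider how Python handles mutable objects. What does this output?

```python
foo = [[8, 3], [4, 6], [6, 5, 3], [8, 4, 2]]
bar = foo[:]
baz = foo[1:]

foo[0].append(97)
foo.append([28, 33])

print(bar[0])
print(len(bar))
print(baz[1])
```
[8, 3, 97]
4
[6, 5, 3]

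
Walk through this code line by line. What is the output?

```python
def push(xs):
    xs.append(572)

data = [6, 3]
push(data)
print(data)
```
[6, 3, 572]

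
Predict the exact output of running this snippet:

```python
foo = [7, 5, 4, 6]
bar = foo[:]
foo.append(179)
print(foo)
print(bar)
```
[7, 5, 4, 6, 179]
[7, 5, 4, 6]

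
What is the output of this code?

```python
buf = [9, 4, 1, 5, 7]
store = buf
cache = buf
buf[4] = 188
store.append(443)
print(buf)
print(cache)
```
[9, 4, 1, 5, 188, 443]
[9, 4, 1, 5, 188, 443]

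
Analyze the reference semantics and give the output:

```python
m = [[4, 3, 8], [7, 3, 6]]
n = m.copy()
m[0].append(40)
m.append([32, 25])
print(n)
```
[[4, 3, 8, 40], [7, 3, 6]]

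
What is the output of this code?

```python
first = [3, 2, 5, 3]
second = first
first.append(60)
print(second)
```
[3, 2, 5, 3, 60]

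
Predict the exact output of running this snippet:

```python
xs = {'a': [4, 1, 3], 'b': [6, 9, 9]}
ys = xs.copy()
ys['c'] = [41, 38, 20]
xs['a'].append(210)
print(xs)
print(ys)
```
{'a': [4, 1, 3, 210], 'b': [6, 9, 9]}
{'a': [4, 1, 3, 210], 'b': [6, 9, 9], 'c': [41, 38, 20]}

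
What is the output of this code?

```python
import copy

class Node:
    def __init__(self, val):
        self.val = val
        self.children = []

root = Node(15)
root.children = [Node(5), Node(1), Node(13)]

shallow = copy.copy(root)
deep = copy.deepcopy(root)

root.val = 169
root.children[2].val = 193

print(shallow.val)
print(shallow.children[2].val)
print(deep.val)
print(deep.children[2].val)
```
15
193
15
13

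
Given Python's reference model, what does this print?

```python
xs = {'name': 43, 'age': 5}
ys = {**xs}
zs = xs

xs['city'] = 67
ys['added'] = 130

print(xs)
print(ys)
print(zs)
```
{'name': 43, 'age': 5, 'city': 67}
{'name': 43, 'age': 5, 'added': 130}
{'name': 43, 'age': 5, 'city': 67}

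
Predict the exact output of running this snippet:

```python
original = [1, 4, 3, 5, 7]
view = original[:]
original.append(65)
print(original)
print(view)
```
[1, 4, 3, 5, 7, 65]
[1, 4, 3, 5, 7]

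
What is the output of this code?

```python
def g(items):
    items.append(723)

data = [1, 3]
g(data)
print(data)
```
[1, 3, 723]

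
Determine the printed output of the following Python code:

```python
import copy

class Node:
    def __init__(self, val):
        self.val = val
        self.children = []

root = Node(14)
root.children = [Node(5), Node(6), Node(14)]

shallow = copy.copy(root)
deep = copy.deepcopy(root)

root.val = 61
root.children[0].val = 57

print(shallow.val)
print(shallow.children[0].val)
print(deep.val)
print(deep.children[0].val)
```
14
57
14
5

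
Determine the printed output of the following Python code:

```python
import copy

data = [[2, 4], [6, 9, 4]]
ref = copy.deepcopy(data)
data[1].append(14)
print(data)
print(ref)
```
[[2, 4], [6, 9, 4, 14]]
[[2, 4], [6, 9, 4]]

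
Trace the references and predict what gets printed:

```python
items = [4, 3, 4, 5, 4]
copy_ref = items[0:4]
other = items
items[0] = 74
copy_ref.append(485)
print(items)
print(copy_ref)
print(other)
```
[74, 3, 4, 5, 4]
[4, 3, 4, 5, 485]
[74, 3, 4, 5, 4]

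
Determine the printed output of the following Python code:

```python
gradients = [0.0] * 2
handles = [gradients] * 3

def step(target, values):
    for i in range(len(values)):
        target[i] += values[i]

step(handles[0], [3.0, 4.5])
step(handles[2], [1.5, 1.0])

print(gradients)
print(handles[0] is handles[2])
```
[4.5, 5.5]
True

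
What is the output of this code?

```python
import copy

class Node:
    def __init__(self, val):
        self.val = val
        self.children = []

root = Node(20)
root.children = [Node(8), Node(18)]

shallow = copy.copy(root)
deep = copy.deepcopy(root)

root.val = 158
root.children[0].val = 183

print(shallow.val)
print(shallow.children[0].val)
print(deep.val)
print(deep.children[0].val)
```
20
183
20
8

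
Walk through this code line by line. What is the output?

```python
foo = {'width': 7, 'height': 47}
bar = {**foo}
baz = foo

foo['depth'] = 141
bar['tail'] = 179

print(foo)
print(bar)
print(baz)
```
{'width': 7, 'height': 47, 'depth': 141}
{'width': 7, 'height': 47, 'tail': 179}
{'width': 7, 'height': 47, 'depth': 141}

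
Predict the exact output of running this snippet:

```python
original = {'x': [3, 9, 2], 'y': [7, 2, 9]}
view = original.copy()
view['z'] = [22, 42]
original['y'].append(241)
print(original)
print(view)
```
{'x': [3, 9, 2], 'y': [7, 2, 9, 241]}
{'x': [3, 9, 2], 'y': [7, 2, 9, 241], 'z': [22, 42]}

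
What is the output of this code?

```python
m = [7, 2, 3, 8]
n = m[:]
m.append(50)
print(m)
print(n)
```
[7, 2, 3, 8, 50]
[7, 2, 3, 8]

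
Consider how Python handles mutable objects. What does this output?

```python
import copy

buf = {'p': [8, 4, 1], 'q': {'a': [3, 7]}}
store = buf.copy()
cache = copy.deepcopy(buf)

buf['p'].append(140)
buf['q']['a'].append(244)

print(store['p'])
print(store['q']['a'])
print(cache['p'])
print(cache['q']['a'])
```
[8, 4, 1, 140]
[3, 7, 244]
[8, 4, 1]
[3, 7]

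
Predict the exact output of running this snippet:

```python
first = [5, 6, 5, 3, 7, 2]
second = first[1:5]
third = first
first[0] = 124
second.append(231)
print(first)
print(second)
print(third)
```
[124, 6, 5, 3, 7, 2]
[6, 5, 3, 7, 231]
[124, 6, 5, 3, 7, 2]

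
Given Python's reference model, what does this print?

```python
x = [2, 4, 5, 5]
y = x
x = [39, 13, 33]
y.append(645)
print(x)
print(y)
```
[39, 13, 33]
[2, 4, 5, 5, 645]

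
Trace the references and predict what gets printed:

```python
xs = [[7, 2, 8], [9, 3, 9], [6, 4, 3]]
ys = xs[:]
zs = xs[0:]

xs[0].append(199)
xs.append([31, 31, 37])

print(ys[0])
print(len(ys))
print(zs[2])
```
[7, 2, 8, 199]
3
[6, 4, 3]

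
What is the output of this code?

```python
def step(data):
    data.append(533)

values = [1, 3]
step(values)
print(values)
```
[1, 3, 533]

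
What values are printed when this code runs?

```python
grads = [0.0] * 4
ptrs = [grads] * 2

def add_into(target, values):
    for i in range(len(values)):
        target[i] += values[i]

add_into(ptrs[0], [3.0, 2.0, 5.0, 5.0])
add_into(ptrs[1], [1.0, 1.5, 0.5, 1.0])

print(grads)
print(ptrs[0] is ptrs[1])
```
[4.0, 3.5, 5.5, 6.0]
True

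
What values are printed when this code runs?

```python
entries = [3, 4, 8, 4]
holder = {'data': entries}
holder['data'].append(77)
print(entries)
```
[3, 4, 8, 4, 77]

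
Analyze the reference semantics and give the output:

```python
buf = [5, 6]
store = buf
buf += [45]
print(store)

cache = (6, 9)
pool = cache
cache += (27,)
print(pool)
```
[5, 6, 45]
(6, 9)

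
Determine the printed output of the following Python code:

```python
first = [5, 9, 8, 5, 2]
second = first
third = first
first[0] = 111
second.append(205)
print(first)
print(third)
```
[111, 9, 8, 5, 2, 205]
[111, 9, 8, 5, 2, 205]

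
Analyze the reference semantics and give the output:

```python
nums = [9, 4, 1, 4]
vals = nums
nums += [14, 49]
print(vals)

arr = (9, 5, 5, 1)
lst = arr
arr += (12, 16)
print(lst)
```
[9, 4, 1, 4, 14, 49]
(9, 5, 5, 1)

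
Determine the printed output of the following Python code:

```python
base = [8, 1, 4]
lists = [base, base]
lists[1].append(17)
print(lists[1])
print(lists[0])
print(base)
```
[8, 1, 4, 17]
[8, 1, 4, 17]
[8, 1, 4, 17]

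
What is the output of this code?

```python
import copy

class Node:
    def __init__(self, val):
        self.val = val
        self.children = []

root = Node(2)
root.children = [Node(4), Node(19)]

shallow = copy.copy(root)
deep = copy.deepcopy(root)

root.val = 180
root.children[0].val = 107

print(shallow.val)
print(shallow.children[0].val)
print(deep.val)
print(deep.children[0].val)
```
2
107
2
4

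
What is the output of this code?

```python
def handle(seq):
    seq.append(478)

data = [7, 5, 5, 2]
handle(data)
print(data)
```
[7, 5, 5, 2, 478]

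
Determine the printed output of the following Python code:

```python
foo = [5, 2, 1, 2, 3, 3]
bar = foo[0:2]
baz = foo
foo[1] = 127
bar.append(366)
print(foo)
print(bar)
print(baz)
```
[5, 127, 1, 2, 3, 3]
[5, 2, 366]
[5, 127, 1, 2, 3, 3]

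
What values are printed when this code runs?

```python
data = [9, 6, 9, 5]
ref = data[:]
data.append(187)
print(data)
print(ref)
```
[9, 6, 9, 5, 187]
[9, 6, 9, 5]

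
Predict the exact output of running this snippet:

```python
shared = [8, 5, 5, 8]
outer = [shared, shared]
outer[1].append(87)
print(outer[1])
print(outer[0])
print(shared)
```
[8, 5, 5, 8, 87]
[8, 5, 5, 8, 87]
[8, 5, 5, 8, 87]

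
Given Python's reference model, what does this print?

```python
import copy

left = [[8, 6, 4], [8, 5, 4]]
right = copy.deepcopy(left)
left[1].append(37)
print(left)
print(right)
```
[[8, 6, 4], [8, 5, 4, 37]]
[[8, 6, 4], [8, 5, 4]]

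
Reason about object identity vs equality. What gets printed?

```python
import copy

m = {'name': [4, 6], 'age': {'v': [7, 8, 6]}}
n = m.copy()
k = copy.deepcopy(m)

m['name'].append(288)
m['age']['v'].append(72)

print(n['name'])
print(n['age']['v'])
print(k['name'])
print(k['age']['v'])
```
[4, 6, 288]
[7, 8, 6, 72]
[4, 6]
[7, 8, 6]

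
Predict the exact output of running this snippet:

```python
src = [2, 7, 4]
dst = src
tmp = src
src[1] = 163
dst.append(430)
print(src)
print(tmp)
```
[2, 163, 4, 430]
[2, 163, 4, 430]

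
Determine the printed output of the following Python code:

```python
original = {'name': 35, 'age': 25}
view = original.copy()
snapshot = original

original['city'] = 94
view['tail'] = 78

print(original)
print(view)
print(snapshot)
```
{'name': 35, 'age': 25, 'city': 94}
{'name': 35, 'age': 25, 'tail': 78}
{'name': 35, 'age': 25, 'city': 94}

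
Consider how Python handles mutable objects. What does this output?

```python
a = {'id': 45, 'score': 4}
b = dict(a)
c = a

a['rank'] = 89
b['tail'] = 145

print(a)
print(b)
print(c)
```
{'id': 45, 'score': 4, 'rank': 89}
{'id': 45, 'score': 4, 'tail': 145}
{'id': 45, 'score': 4, 'rank': 89}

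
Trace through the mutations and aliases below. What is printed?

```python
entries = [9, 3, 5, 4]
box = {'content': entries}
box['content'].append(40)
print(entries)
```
[9, 3, 5, 4, 40]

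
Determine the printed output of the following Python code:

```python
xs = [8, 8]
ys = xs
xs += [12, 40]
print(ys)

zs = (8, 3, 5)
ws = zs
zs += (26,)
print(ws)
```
[8, 8, 12, 40]
(8, 3, 5)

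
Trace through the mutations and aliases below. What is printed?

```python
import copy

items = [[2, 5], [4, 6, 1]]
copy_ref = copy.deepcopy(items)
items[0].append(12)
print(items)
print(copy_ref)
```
[[2, 5, 12], [4, 6, 1]]
[[2, 5], [4, 6, 1]]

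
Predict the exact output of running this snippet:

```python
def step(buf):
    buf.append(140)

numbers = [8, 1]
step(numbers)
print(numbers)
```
[8, 1, 140]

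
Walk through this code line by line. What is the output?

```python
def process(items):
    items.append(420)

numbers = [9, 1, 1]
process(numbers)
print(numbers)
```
[9, 1, 1, 420]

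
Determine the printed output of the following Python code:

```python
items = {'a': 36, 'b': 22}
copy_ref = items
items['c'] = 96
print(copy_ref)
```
{'a': 36, 'b': 22, 'c': 96}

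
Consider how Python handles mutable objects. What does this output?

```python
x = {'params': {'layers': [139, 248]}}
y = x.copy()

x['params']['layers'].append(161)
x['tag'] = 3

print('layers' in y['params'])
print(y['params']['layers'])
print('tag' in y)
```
True
[139, 248, 161]
False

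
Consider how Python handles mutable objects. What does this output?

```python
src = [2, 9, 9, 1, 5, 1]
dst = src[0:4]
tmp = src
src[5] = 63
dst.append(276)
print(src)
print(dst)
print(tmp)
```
[2, 9, 9, 1, 5, 63]
[2, 9, 9, 1, 276]
[2, 9, 9, 1, 5, 63]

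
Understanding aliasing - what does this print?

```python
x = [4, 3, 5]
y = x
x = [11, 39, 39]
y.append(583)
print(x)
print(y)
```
[11, 39, 39]
[4, 3, 5, 583]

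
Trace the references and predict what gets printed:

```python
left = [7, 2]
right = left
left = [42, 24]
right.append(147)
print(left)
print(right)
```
[42, 24]
[7, 2, 147]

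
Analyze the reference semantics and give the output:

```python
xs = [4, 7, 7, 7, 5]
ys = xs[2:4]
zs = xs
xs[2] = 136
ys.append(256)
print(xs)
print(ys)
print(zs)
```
[4, 7, 136, 7, 5]
[7, 7, 256]
[4, 7, 136, 7, 5]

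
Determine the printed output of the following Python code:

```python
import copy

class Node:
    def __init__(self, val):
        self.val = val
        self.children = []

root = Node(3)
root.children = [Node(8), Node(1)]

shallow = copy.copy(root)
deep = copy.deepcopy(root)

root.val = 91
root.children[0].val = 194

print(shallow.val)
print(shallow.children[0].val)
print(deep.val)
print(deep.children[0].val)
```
3
194
3
8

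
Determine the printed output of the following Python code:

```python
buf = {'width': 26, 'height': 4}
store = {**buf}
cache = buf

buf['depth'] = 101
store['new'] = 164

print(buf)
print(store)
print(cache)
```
{'width': 26, 'height': 4, 'depth': 101}
{'width': 26, 'height': 4, 'new': 164}
{'width': 26, 'height': 4, 'depth': 101}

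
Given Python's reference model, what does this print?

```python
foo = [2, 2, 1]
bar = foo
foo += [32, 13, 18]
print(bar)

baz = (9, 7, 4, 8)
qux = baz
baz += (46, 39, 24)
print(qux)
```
[2, 2, 1, 32, 13, 18]
(9, 7, 4, 8)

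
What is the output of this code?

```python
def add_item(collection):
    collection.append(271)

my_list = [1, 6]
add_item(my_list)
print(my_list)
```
[1, 6, 271]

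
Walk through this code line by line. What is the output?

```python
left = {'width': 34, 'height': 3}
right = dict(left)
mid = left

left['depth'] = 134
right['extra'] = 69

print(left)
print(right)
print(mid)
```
{'width': 34, 'height': 3, 'depth': 134}
{'width': 34, 'height': 3, 'extra': 69}
{'width': 34, 'height': 3, 'depth': 134}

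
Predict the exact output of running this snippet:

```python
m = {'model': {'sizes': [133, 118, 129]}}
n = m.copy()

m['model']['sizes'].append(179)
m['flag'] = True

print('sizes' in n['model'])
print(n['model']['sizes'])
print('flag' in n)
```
True
[133, 118, 129, 179]
False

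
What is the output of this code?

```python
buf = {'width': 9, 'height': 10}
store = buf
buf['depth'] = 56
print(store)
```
{'width': 9, 'height': 10, 'depth': 56}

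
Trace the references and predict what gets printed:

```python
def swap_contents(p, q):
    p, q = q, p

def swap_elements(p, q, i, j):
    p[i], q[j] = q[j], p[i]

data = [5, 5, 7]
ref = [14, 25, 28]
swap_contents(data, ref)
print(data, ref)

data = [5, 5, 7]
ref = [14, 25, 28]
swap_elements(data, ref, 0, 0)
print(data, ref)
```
[5, 5, 7] [14, 25, 28]
[14, 5, 7] [5, 25, 28]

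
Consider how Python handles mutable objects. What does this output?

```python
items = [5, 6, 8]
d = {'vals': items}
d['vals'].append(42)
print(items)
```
[5, 6, 8, 42]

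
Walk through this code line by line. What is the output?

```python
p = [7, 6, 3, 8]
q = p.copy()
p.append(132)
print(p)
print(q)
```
[7, 6, 3, 8, 132]
[7, 6, 3, 8]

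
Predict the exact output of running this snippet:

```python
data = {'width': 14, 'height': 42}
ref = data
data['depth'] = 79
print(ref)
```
{'width': 14, 'height': 42, 'depth': 79}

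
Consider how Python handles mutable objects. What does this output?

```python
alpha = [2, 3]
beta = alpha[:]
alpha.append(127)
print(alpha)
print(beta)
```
[2, 3, 127]
[2, 3]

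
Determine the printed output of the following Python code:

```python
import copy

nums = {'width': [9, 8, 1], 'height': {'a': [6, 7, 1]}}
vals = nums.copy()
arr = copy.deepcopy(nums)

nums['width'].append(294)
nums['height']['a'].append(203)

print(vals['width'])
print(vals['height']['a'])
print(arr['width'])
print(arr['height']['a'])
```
[9, 8, 1, 294]
[6, 7, 1, 203]
[9, 8, 1]
[6, 7, 1]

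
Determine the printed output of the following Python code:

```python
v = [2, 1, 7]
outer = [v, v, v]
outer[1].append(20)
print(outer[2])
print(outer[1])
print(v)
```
[2, 1, 7, 20]
[2, 1, 7, 20]
[2, 1, 7, 20]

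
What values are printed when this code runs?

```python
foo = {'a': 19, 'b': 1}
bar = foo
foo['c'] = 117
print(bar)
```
{'a': 19, 'b': 1, 'c': 117}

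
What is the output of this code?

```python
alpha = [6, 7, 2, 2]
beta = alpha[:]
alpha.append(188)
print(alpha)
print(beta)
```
[6, 7, 2, 2, 188]
[6, 7, 2, 2]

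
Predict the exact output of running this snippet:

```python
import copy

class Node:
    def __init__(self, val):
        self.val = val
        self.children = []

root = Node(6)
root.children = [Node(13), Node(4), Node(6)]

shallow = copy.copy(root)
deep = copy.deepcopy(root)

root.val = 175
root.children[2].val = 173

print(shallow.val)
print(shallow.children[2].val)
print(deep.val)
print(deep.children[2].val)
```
6
173
6
6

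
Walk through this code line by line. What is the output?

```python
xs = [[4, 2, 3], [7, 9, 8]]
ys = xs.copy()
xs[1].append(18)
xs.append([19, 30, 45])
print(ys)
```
[[4, 2, 3], [7, 9, 8, 18]]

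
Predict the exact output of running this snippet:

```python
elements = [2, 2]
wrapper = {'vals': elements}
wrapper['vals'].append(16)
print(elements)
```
[2, 2, 16]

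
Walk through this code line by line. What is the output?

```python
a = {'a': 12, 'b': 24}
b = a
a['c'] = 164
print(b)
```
{'a': 12, 'b': 24, 'c': 164}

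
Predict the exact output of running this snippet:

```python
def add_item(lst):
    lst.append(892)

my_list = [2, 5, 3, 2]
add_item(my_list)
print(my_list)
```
[2, 5, 3, 2, 892]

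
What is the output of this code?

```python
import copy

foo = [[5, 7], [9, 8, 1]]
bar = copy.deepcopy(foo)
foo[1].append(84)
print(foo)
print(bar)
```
[[5, 7], [9, 8, 1, 84]]
[[5, 7], [9, 8, 1]]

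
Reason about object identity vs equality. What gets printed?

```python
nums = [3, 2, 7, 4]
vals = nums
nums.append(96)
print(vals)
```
[3, 2, 7, 4, 96]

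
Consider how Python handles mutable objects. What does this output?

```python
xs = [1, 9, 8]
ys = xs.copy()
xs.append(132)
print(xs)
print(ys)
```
[1, 9, 8, 132]
[1, 9, 8]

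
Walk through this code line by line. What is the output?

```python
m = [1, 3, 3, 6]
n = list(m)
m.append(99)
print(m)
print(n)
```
[1, 3, 3, 6, 99]
[1, 3, 3, 6]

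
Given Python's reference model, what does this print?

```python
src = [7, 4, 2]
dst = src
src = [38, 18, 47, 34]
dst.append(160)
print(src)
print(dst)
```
[38, 18, 47, 34]
[7, 4, 2, 160]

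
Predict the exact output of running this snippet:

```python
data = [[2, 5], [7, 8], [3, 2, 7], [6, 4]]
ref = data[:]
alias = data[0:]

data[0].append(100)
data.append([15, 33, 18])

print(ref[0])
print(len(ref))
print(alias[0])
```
[2, 5, 100]
4
[2, 5, 100]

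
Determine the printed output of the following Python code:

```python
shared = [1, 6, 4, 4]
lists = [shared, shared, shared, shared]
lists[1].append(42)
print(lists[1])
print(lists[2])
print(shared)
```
[1, 6, 4, 4, 42]
[1, 6, 4, 4, 42]
[1, 6, 4, 4, 42]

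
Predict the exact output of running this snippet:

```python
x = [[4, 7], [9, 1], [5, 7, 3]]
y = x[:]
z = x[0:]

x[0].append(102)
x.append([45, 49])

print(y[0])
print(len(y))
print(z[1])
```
[4, 7, 102]
3
[9, 1]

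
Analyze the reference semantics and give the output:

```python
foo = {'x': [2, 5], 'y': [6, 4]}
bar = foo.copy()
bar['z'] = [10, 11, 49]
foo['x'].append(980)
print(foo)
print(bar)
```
{'x': [2, 5, 980], 'y': [6, 4]}
{'x': [2, 5, 980], 'y': [6, 4], 'z': [10, 11, 49]}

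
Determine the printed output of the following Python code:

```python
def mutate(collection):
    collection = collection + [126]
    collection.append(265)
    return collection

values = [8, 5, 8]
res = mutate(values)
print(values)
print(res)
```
[8, 5, 8]
[8, 5, 8, 126, 265]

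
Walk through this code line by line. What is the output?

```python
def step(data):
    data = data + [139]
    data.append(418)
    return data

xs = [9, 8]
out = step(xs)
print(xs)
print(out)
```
[9, 8]
[9, 8, 139, 418]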